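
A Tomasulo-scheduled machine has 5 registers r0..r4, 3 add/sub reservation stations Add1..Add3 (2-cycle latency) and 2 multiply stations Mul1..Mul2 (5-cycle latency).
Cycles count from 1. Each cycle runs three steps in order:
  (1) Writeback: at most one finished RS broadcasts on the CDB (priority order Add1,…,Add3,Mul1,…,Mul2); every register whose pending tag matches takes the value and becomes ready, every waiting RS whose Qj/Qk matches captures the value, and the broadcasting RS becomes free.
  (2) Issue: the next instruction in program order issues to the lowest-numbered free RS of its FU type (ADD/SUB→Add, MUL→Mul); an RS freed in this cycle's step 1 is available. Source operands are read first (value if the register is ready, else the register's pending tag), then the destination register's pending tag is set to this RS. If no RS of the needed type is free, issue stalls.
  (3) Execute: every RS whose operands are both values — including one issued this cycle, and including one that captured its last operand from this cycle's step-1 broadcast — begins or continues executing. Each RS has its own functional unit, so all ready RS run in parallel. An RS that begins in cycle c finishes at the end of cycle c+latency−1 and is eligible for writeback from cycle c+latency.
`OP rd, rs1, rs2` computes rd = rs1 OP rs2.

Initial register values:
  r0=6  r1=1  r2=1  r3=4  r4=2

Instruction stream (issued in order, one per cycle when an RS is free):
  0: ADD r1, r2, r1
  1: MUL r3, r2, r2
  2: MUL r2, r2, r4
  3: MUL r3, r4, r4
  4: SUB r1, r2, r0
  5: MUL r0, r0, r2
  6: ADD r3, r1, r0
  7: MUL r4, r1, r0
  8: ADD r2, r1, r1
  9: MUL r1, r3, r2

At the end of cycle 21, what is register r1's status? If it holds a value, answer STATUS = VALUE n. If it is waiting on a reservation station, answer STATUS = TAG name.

STATUS = VALUE -64

cycle 1: issue ADD r1<-Add1 // r0:6,r1:Add1,r2:1,r3:4,r4:2
cycle 2: issue MUL r3<-Mul1 // r0:6,r1:Add1,r2:1,r3:Mul1,r4:2
cycle 3: CDB Add1=2; issue MUL r2<-Mul2 // r0:6,r1:2,r2:Mul2,r3:Mul1,r4:2
cycle 4: stall // r0:6,r1:2,r2:Mul2,r3:Mul1,r4:2
cycle 5: stall // r0:6,r1:2,r2:Mul2,r3:Mul1,r4:2
cycle 6: stall // r0:6,r1:2,r2:Mul2,r3:Mul1,r4:2
cycle 7: CDB Mul1=1; issue MUL r3<-Mul1 // r0:6,r1:2,r2:Mul2,r3:Mul1,r4:2
cycle 8: CDB Mul2=2; issue SUB r1<-Add1 // r0:6,r1:Add1,r2:2,r3:Mul1,r4:2
cycle 9: issue MUL r0<-Mul2 // r0:Mul2,r1:Add1,r2:2,r3:Mul1,r4:2
cycle 10: CDB Add1=-4; issue ADD r3<-Add1 // r0:Mul2,r1:-4,r2:2,r3:Add1,r4:2
cycle 11: stall // r0:Mul2,r1:-4,r2:2,r3:Add1,r4:2
cycle 12: CDB Mul1=4; issue MUL r4<-Mul1 // r0:Mul2,r1:-4,r2:2,r3:Add1,r4:Mul1
cycle 13: issue ADD r2<-Add2 // r0:Mul2,r1:-4,r2:Add2,r3:Add1,r4:Mul1
cycle 14: CDB Mul2=12; issue MUL r1<-Mul2 // r0:12,r1:Mul2,r2:Add2,r3:Add1,r4:Mul1
cycle 15: CDB Add2=-8 // r0:12,r1:Mul2,r2:-8,r3:Add1,r4:Mul1
cycle 16: CDB Add1=8 // r0:12,r1:Mul2,r2:-8,r3:8,r4:Mul1
cycle 17: - // r0:12,r1:Mul2,r2:-8,r3:8,r4:Mul1
cycle 18: - // r0:12,r1:Mul2,r2:-8,r3:8,r4:Mul1
cycle 19: CDB Mul1=-48 // r0:12,r1:Mul2,r2:-8,r3:8,r4:-48
cycle 20: - // r0:12,r1:Mul2,r2:-8,r3:8,r4:-48
cycle 21: CDB Mul2=-64 // r0:12,r1:-64,r2:-8,r3:8,r4:-48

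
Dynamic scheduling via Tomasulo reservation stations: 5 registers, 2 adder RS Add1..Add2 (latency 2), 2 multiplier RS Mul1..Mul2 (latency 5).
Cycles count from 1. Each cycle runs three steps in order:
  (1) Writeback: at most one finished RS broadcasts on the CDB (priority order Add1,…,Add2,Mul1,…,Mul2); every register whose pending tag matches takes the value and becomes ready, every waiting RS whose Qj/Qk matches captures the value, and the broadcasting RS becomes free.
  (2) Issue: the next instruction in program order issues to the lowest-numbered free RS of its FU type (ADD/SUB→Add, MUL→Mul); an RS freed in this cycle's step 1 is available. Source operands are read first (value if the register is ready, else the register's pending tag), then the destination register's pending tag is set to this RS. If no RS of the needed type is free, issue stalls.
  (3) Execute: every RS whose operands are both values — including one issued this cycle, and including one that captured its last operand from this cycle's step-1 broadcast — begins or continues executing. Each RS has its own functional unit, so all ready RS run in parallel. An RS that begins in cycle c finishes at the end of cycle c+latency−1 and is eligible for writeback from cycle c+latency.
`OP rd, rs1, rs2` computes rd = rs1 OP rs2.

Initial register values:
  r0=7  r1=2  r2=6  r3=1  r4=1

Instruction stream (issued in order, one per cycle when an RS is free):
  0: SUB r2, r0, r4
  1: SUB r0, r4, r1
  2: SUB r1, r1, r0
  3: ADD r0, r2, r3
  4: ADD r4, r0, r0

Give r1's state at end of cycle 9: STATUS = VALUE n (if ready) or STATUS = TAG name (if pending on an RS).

  c1: issue SUB r2<-Add1  regs: r0:7,r1:2,r2:Add1,r3:1,r4:1
  c2: issue SUB r0<-Add2  regs: r0:Add2,r1:2,r2:Add1,r3:1,r4:1
  c3: CDB Add1=6; issue SUB r1<-Add1  regs: r0:Add2,r1:Add1,r2:6,r3:1,r4:1
  c4: CDB Add2=-1; issue ADD r0<-Add2  regs: r0:Add2,r1:Add1,r2:6,r3:1,r4:1
  c5: stall  regs: r0:Add2,r1:Add1,r2:6,r3:1,r4:1
  c6: CDB Add1=3; issue ADD r4<-Add1  regs: r0:Add2,r1:3,r2:6,r3:1,r4:Add1
  c7: CDB Add2=7  regs: r0:7,r1:3,r2:6,r3:1,r4:Add1
  c8: -  regs: r0:7,r1:3,r2:6,r3:1,r4:Add1
  c9: CDB Add1=14  regs: r0:7,r1:3,r2:6,r3:1,r4:14

STATUS = VALUE 3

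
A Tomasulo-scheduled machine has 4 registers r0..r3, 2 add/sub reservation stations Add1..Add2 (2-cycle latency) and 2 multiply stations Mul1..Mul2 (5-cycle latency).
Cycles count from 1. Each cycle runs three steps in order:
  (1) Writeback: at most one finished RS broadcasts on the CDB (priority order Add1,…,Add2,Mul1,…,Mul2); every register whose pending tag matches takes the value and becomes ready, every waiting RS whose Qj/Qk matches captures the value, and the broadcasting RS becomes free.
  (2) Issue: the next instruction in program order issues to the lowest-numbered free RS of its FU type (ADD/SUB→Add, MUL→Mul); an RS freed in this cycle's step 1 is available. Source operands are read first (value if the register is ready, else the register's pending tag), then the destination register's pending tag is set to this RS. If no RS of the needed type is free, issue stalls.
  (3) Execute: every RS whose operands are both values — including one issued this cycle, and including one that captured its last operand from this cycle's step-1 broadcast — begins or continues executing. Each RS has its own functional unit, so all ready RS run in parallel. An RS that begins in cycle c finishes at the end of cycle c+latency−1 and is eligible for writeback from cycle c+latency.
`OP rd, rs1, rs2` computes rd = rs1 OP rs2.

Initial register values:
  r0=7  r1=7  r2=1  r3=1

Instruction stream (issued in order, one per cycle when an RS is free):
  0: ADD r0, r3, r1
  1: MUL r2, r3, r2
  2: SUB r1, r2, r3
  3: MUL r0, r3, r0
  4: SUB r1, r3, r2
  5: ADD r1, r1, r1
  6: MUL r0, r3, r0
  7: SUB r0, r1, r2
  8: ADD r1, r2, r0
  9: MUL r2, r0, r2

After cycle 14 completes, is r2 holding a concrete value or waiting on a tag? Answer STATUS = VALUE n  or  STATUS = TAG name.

STATUS = TAG Mul2

c1: issue ADD r0<-Add1 | r0:Add1,r1:7,r2:1,r3:1
c2: issue MUL r2<-Mul1 | r0:Add1,r1:7,r2:Mul1,r3:1
c3: CDB Add1=8; issue SUB r1<-Add1 | r0:8,r1:Add1,r2:Mul1,r3:1
c4: issue MUL r0<-Mul2 | r0:Mul2,r1:Add1,r2:Mul1,r3:1
c5: issue SUB r1<-Add2 | r0:Mul2,r1:Add2,r2:Mul1,r3:1
c6: stall | r0:Mul2,r1:Add2,r2:Mul1,r3:1
c7: CDB Mul1=1; stall | r0:Mul2,r1:Add2,r2:1,r3:1
c8: stall | r0:Mul2,r1:Add2,r2:1,r3:1
c9: CDB Add1=0; issue ADD r1<-Add1 | r0:Mul2,r1:Add1,r2:1,r3:1
c10: CDB Add2=0; issue MUL r0<-Mul1 | r0:Mul1,r1:Add1,r2:1,r3:1
c11: CDB Mul2=8; issue SUB r0<-Add2 | r0:Add2,r1:Add1,r2:1,r3:1
c12: CDB Add1=0; issue ADD r1<-Add1 | r0:Add2,r1:Add1,r2:1,r3:1
c13: issue MUL r2<-Mul2 | r0:Add2,r1:Add1,r2:Mul2,r3:1
c14: CDB Add2=-1 | r0:-1,r1:Add1,r2:Mul2,r3:1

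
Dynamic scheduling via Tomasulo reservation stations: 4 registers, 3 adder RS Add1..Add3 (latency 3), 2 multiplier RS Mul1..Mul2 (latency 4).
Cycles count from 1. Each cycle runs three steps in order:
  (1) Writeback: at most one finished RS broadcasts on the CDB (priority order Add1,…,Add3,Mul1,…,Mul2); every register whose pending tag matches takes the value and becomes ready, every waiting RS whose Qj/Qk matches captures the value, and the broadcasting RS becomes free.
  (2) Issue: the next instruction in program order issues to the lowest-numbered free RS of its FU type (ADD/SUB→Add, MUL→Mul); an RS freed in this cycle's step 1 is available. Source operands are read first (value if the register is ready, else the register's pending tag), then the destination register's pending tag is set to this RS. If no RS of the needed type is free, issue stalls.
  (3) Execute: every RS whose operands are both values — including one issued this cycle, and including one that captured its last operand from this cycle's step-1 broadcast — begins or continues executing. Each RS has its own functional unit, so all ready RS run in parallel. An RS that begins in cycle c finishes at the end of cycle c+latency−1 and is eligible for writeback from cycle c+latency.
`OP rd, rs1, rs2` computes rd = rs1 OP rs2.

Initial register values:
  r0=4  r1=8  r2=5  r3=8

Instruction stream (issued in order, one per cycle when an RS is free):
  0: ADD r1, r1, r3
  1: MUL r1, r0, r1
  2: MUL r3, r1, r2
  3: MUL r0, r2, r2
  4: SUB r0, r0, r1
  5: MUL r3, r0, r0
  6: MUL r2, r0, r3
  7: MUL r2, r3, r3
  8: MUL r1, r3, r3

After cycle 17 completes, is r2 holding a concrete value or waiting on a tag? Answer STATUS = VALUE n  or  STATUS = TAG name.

STATUS = TAG Mul2

cycle 1: issue ADD r1<-Add1 // r0:4,r1:Add1,r2:5,r3:8
cycle 2: issue MUL r1<-Mul1 // r0:4,r1:Mul1,r2:5,r3:8
cycle 3: issue MUL r3<-Mul2 // r0:4,r1:Mul1,r2:5,r3:Mul2
cycle 4: CDB Add1=16; stall // r0:4,r1:Mul1,r2:5,r3:Mul2
cycle 5: stall // r0:4,r1:Mul1,r2:5,r3:Mul2
cycle 6: stall // r0:4,r1:Mul1,r2:5,r3:Mul2
cycle 7: stall // r0:4,r1:Mul1,r2:5,r3:Mul2
cycle 8: CDB Mul1=64; issue MUL r0<-Mul1 // r0:Mul1,r1:64,r2:5,r3:Mul2
cycle 9: issue SUB r0<-Add1 // r0:Add1,r1:64,r2:5,r3:Mul2
cycle 10: stall // r0:Add1,r1:64,r2:5,r3:Mul2
cycle 11: stall // r0:Add1,r1:64,r2:5,r3:Mul2
cycle 12: CDB Mul1=25; issue MUL r3<-Mul1 // r0:Add1,r1:64,r2:5,r3:Mul1
cycle 13: CDB Mul2=320; issue MUL r2<-Mul2 // r0:Add1,r1:64,r2:Mul2,r3:Mul1
cycle 14: stall // r0:Add1,r1:64,r2:Mul2,r3:Mul1
cycle 15: CDB Add1=-39; stall // r0:-39,r1:64,r2:Mul2,r3:Mul1
cycle 16: stall // r0:-39,r1:64,r2:Mul2,r3:Mul1
cycle 17: stall // r0:-39,r1:64,r2:Mul2,r3:Mul1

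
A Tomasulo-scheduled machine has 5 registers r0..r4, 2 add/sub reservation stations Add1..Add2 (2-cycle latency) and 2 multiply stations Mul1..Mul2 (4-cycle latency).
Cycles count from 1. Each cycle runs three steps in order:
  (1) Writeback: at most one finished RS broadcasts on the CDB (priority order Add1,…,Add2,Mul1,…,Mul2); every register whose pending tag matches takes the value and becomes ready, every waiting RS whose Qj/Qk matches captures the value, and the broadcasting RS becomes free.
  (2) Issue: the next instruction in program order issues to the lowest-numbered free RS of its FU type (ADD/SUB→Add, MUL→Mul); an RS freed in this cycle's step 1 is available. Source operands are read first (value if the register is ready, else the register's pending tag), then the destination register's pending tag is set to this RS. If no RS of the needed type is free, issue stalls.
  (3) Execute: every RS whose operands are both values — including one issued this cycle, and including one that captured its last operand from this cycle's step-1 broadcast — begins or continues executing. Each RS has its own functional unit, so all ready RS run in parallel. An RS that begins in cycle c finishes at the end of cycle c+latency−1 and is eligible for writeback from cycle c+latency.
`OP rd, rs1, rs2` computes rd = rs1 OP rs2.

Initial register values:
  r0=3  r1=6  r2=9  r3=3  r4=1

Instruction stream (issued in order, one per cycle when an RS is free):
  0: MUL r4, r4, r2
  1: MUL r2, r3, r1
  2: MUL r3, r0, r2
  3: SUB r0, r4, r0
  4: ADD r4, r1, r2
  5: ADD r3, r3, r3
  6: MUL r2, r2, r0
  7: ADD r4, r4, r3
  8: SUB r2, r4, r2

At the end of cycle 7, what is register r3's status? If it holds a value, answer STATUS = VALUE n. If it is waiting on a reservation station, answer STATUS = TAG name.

cycle 1: issue MUL r4<-Mul1 // r0:3,r1:6,r2:9,r3:3,r4:Mul1
cycle 2: issue MUL r2<-Mul2 // r0:3,r1:6,r2:Mul2,r3:3,r4:Mul1
cycle 3: stall // r0:3,r1:6,r2:Mul2,r3:3,r4:Mul1
cycle 4: stall // r0:3,r1:6,r2:Mul2,r3:3,r4:Mul1
cycle 5: CDB Mul1=9; issue MUL r3<-Mul1 // r0:3,r1:6,r2:Mul2,r3:Mul1,r4:9
cycle 6: CDB Mul2=18; issue SUB r0<-Add1 // r0:Add1,r1:6,r2:18,r3:Mul1,r4:9
cycle 7: issue ADD r4<-Add2 // r0:Add1,r1:6,r2:18,r3:Mul1,r4:Add2

STATUS = TAG Mul1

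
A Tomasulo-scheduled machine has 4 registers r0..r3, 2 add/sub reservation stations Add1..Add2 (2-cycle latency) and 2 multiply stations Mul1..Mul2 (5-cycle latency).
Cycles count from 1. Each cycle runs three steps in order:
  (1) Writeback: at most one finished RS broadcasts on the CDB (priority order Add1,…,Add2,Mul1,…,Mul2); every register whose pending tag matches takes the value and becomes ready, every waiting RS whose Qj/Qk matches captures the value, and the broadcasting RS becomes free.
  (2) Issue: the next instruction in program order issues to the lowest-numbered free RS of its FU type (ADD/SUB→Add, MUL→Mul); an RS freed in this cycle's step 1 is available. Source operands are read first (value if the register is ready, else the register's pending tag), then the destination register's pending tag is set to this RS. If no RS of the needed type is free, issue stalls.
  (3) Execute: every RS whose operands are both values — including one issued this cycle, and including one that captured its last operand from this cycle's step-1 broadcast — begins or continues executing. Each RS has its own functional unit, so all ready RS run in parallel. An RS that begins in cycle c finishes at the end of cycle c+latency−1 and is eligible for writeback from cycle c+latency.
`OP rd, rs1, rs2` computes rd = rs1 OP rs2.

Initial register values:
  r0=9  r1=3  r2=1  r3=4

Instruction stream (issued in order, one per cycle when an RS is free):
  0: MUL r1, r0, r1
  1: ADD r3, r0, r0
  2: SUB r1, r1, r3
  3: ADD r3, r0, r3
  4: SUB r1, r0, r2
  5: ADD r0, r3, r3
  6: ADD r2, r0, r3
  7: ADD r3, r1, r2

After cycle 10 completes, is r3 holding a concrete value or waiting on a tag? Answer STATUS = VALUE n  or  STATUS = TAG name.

c1: issue MUL r1<-Mul1 | r0:9,r1:Mul1,r2:1,r3:4
c2: issue ADD r3<-Add1 | r0:9,r1:Mul1,r2:1,r3:Add1
c3: issue SUB r1<-Add2 | r0:9,r1:Add2,r2:1,r3:Add1
c4: CDB Add1=18; issue ADD r3<-Add1 | r0:9,r1:Add2,r2:1,r3:Add1
c5: stall | r0:9,r1:Add2,r2:1,r3:Add1
c6: CDB Add1=27; issue SUB r1<-Add1 | r0:9,r1:Add1,r2:1,r3:27
c7: CDB Mul1=27; stall | r0:9,r1:Add1,r2:1,r3:27
c8: CDB Add1=8; issue ADD r0<-Add1 | r0:Add1,r1:8,r2:1,r3:27
c9: CDB Add2=9; issue ADD r2<-Add2 | r0:Add1,r1:8,r2:Add2,r3:27
c10: CDB Add1=54; issue ADD r3<-Add1 | r0:54,r1:8,r2:Add2,r3:Add1

STATUS = TAG Add1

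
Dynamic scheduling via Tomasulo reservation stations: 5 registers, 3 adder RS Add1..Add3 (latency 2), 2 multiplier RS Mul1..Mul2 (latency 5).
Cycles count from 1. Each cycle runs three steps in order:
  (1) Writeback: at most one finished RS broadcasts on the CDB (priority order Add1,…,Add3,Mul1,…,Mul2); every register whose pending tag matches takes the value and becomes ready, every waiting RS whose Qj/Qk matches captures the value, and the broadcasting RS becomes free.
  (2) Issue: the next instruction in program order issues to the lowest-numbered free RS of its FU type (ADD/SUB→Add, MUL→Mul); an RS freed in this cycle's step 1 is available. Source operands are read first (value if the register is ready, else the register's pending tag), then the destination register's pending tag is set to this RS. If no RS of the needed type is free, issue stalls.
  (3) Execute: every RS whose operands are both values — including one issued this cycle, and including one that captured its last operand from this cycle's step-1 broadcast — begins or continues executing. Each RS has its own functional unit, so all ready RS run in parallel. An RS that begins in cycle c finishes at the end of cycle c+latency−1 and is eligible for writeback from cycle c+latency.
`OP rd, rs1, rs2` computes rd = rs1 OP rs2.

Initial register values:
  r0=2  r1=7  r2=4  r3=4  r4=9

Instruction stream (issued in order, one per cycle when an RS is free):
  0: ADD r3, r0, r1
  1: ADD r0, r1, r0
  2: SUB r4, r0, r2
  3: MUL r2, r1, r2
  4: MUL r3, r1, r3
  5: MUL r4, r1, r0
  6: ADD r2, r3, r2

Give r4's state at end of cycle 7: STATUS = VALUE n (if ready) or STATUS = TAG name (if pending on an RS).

cycle 1: issue ADD r3<-Add1 // r0:2,r1:7,r2:4,r3:Add1,r4:9
cycle 2: issue ADD r0<-Add2 // r0:Add2,r1:7,r2:4,r3:Add1,r4:9
cycle 3: CDB Add1=9; issue SUB r4<-Add1 // r0:Add2,r1:7,r2:4,r3:9,r4:Add1
cycle 4: CDB Add2=9; issue MUL r2<-Mul1 // r0:9,r1:7,r2:Mul1,r3:9,r4:Add1
cycle 5: issue MUL r3<-Mul2 // r0:9,r1:7,r2:Mul1,r3:Mul2,r4:Add1
cycle 6: CDB Add1=5; stall // r0:9,r1:7,r2:Mul1,r3:Mul2,r4:5
cycle 7: stall // r0:9,r1:7,r2:Mul1,r3:Mul2,r4:5

STATUS = VALUE 5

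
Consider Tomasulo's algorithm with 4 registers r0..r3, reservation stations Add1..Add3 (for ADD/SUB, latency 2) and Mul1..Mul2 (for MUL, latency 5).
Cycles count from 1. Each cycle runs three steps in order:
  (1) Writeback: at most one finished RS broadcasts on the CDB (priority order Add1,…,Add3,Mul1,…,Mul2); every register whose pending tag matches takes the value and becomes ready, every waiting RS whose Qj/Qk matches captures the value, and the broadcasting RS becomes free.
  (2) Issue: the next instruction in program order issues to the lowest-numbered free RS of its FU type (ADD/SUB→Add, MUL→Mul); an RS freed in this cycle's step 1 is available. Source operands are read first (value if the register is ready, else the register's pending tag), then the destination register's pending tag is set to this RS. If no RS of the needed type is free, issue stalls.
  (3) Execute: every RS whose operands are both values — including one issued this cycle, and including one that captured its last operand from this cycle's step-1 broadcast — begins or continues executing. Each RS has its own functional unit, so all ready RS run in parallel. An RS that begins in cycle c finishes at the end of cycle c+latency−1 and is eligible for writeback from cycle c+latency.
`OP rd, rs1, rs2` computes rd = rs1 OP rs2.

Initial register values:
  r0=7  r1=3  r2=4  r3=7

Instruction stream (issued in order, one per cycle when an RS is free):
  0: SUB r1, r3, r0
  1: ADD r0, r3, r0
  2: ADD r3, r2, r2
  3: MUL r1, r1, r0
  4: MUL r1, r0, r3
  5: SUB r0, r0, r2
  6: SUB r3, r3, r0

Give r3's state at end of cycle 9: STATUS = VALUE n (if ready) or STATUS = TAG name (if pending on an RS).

cycle 1: issue SUB r1<-Add1 // r0:7,r1:Add1,r2:4,r3:7
cycle 2: issue ADD r0<-Add2 // r0:Add2,r1:Add1,r2:4,r3:7
cycle 3: CDB Add1=0; issue ADD r3<-Add1 // r0:Add2,r1:0,r2:4,r3:Add1
cycle 4: CDB Add2=14; issue MUL r1<-Mul1 // r0:14,r1:Mul1,r2:4,r3:Add1
cycle 5: CDB Add1=8; issue MUL r1<-Mul2 // r0:14,r1:Mul2,r2:4,r3:8
cycle 6: issue SUB r0<-Add1 // r0:Add1,r1:Mul2,r2:4,r3:8
cycle 7: issue SUB r3<-Add2 // r0:Add1,r1:Mul2,r2:4,r3:Add2
cycle 8: CDB Add1=10 // r0:10,r1:Mul2,r2:4,r3:Add2
cycle 9: CDB Mul1=0 // r0:10,r1:Mul2,r2:4,r3:Add2

STATUS = TAG Add2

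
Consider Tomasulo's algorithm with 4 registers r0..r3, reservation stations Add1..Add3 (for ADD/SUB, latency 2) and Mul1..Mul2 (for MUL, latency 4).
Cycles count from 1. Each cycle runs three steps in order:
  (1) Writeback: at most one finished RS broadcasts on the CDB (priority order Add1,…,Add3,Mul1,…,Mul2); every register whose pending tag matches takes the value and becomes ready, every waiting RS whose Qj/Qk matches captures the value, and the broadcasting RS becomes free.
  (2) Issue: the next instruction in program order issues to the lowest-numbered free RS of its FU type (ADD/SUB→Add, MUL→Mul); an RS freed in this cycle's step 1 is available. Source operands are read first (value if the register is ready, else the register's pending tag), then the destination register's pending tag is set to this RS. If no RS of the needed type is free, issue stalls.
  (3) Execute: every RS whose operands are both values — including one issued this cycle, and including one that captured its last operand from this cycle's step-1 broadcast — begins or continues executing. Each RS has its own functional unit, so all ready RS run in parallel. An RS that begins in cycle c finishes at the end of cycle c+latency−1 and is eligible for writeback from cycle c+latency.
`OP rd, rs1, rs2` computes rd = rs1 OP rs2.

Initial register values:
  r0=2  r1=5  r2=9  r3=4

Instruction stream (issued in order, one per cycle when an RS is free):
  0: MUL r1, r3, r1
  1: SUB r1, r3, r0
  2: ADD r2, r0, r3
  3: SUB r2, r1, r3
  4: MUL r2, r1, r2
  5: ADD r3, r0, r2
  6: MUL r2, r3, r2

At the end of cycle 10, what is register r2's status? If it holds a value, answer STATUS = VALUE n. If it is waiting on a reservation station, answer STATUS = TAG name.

STATUS = TAG Mul1

  c1: issue MUL r1<-Mul1  regs: r0:2,r1:Mul1,r2:9,r3:4
  c2: issue SUB r1<-Add1  regs: r0:2,r1:Add1,r2:9,r3:4
  c3: issue ADD r2<-Add2  regs: r0:2,r1:Add1,r2:Add2,r3:4
  c4: CDB Add1=2; issue SUB r2<-Add1  regs: r0:2,r1:2,r2:Add1,r3:4
  c5: CDB Add2=6; issue MUL r2<-Mul2  regs: r0:2,r1:2,r2:Mul2,r3:4
  c6: CDB Add1=-2; issue ADD r3<-Add1  regs: r0:2,r1:2,r2:Mul2,r3:Add1
  c7: CDB Mul1=20; issue MUL r2<-Mul1  regs: r0:2,r1:2,r2:Mul1,r3:Add1
  c8: -  regs: r0:2,r1:2,r2:Mul1,r3:Add1
  c9: -  regs: r0:2,r1:2,r2:Mul1,r3:Add1
  c10: CDB Mul2=-4  regs: r0:2,r1:2,r2:Mul1,r3:Add1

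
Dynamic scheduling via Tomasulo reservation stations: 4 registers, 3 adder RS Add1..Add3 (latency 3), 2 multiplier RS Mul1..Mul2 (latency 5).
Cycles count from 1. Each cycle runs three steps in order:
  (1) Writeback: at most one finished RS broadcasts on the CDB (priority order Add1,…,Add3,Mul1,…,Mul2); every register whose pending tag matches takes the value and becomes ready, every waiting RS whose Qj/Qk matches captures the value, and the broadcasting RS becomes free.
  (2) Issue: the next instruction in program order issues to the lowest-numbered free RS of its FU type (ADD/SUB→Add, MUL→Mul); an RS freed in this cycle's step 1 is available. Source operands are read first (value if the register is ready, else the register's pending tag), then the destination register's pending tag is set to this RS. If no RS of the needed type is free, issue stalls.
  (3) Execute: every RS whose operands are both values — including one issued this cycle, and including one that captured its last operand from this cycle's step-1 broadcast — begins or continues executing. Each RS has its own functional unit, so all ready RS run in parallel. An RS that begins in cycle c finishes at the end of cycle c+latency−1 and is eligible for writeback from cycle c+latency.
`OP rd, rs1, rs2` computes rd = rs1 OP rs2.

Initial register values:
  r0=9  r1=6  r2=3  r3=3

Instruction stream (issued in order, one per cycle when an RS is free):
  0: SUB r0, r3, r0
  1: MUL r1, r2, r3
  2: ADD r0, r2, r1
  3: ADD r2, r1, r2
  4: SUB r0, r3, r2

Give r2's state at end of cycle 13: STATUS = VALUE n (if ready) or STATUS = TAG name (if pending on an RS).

cycle 1: issue SUB r0<-Add1 // r0:Add1,r1:6,r2:3,r3:3
cycle 2: issue MUL r1<-Mul1 // r0:Add1,r1:Mul1,r2:3,r3:3
cycle 3: issue ADD r0<-Add2 // r0:Add2,r1:Mul1,r2:3,r3:3
cycle 4: CDB Add1=-6; issue ADD r2<-Add1 // r0:Add2,r1:Mul1,r2:Add1,r3:3
cycle 5: issue SUB r0<-Add3 // r0:Add3,r1:Mul1,r2:Add1,r3:3
cycle 6: - // r0:Add3,r1:Mul1,r2:Add1,r3:3
cycle 7: CDB Mul1=9 // r0:Add3,r1:9,r2:Add1,r3:3
cycle 8: - // r0:Add3,r1:9,r2:Add1,r3:3
cycle 9: - // r0:Add3,r1:9,r2:Add1,r3:3
cycle 10: CDB Add1=12 // r0:Add3,r1:9,r2:12,r3:3
cycle 11: CDB Add2=12 // r0:Add3,r1:9,r2:12,r3:3
cycle 12: - // r0:Add3,r1:9,r2:12,r3:3
cycle 13: CDB Add3=-9 // r0:-9,r1:9,r2:12,r3:3

STATUS = VALUE 12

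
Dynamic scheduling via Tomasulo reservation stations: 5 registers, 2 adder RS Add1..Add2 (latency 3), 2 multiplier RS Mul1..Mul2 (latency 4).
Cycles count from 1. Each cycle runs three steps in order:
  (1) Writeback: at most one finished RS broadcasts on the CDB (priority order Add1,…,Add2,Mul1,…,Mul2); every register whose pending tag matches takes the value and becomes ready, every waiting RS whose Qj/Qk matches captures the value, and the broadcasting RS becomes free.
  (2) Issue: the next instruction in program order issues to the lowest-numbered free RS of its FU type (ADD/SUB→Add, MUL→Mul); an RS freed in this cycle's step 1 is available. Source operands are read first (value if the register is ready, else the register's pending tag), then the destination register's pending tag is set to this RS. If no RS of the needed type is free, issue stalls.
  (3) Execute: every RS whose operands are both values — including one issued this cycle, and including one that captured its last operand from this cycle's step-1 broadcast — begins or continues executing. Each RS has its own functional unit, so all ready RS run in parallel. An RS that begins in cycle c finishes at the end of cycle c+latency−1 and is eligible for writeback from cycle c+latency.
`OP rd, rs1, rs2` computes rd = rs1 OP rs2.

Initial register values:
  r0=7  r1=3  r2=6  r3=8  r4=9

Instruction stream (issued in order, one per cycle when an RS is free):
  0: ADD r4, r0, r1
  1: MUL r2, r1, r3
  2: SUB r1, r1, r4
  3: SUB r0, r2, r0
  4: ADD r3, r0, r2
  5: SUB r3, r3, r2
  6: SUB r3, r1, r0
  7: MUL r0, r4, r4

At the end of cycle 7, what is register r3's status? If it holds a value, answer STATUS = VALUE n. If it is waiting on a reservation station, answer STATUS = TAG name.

STATUS = TAG Add2

  c1: issue ADD r4<-Add1  regs: r0:7,r1:3,r2:6,r3:8,r4:Add1
  c2: issue MUL r2<-Mul1  regs: r0:7,r1:3,r2:Mul1,r3:8,r4:Add1
  c3: issue SUB r1<-Add2  regs: r0:7,r1:Add2,r2:Mul1,r3:8,r4:Add1
  c4: CDB Add1=10; issue SUB r0<-Add1  regs: r0:Add1,r1:Add2,r2:Mul1,r3:8,r4:10
  c5: stall  regs: r0:Add1,r1:Add2,r2:Mul1,r3:8,r4:10
  c6: CDB Mul1=24; stall  regs: r0:Add1,r1:Add2,r2:24,r3:8,r4:10
  c7: CDB Add2=-7; issue ADD r3<-Add2  regs: r0:Add1,r1:-7,r2:24,r3:Add2,r4:10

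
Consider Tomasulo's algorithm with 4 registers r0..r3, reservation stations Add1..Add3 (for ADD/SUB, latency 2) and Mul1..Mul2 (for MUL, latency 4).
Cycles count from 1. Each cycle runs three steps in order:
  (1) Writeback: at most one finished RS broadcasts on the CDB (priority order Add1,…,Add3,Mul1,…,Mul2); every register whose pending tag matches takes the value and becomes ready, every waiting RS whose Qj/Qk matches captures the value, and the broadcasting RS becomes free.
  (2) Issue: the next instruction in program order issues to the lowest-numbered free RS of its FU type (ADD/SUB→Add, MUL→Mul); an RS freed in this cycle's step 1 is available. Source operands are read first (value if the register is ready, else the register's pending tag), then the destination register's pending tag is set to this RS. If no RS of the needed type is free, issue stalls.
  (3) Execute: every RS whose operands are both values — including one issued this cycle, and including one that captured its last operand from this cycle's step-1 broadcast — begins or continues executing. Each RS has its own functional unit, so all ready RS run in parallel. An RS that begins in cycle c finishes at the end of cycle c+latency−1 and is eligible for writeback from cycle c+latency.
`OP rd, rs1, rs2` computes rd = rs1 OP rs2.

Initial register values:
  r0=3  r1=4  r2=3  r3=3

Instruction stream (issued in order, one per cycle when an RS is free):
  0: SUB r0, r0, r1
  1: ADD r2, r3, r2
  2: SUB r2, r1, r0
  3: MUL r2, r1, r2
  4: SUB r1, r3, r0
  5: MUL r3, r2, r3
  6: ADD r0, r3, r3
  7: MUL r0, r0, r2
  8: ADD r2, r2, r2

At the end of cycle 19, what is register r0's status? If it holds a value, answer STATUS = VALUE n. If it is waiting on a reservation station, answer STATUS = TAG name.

cycle 1: issue SUB r0<-Add1 // r0:Add1,r1:4,r2:3,r3:3
cycle 2: issue ADD r2<-Add2 // r0:Add1,r1:4,r2:Add2,r3:3
cycle 3: CDB Add1=-1; issue SUB r2<-Add1 // r0:-1,r1:4,r2:Add1,r3:3
cycle 4: CDB Add2=6; issue MUL r2<-Mul1 // r0:-1,r1:4,r2:Mul1,r3:3
cycle 5: CDB Add1=5; issue SUB r1<-Add1 // r0:-1,r1:Add1,r2:Mul1,r3:3
cycle 6: issue MUL r3<-Mul2 // r0:-1,r1:Add1,r2:Mul1,r3:Mul2
cycle 7: CDB Add1=4; issue ADD r0<-Add1 // r0:Add1,r1:4,r2:Mul1,r3:Mul2
cycle 8: stall // r0:Add1,r1:4,r2:Mul1,r3:Mul2
cycle 9: CDB Mul1=20; issue MUL r0<-Mul1 // r0:Mul1,r1:4,r2:20,r3:Mul2
cycle 10: issue ADD r2<-Add2 // r0:Mul1,r1:4,r2:Add2,r3:Mul2
cycle 11: - // r0:Mul1,r1:4,r2:Add2,r3:Mul2
cycle 12: CDB Add2=40 // r0:Mul1,r1:4,r2:40,r3:Mul2
cycle 13: CDB Mul2=60 // r0:Mul1,r1:4,r2:40,r3:60
cycle 14: - // r0:Mul1,r1:4,r2:40,r3:60
cycle 15: CDB Add1=120 // r0:Mul1,r1:4,r2:40,r3:60
cycle 16: - // r0:Mul1,r1:4,r2:40,r3:60
cycle 17: - // r0:Mul1,r1:4,r2:40,r3:60
cycle 18: - // r0:Mul1,r1:4,r2:40,r3:60
cycle 19: CDB Mul1=2400 // r0:2400,r1:4,r2:40,r3:60

STATUS = VALUE 2400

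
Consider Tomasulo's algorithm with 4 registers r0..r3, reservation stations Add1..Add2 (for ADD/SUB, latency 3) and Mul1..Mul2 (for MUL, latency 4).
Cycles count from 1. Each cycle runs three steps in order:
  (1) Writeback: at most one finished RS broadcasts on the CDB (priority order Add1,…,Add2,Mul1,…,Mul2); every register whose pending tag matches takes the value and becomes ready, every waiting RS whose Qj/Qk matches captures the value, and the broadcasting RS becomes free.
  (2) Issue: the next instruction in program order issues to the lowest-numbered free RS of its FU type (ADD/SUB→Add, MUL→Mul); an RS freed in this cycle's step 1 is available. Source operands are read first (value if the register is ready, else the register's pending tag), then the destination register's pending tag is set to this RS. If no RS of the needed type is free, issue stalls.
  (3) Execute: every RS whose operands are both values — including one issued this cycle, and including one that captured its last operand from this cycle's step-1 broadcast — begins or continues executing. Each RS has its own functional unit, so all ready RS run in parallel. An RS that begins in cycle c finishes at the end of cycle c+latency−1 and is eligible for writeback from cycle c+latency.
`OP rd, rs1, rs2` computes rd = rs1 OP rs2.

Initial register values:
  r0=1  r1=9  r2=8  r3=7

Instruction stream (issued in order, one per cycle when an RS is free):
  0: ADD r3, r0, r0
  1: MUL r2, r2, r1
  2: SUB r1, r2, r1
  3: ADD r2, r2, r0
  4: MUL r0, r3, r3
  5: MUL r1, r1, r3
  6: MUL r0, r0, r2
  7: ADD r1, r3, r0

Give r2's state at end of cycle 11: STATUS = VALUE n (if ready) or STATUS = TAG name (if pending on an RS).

  c1: issue ADD r3<-Add1  regs: r0:1,r1:9,r2:8,r3:Add1
  c2: issue MUL r2<-Mul1  regs: r0:1,r1:9,r2:Mul1,r3:Add1
  c3: issue SUB r1<-Add2  regs: r0:1,r1:Add2,r2:Mul1,r3:Add1
  c4: CDB Add1=2; issue ADD r2<-Add1  regs: r0:1,r1:Add2,r2:Add1,r3:2
  c5: issue MUL r0<-Mul2  regs: r0:Mul2,r1:Add2,r2:Add1,r3:2
  c6: CDB Mul1=72; issue MUL r1<-Mul1  regs: r0:Mul2,r1:Mul1,r2:Add1,r3:2
  c7: stall  regs: r0:Mul2,r1:Mul1,r2:Add1,r3:2
  c8: stall  regs: r0:Mul2,r1:Mul1,r2:Add1,r3:2
  c9: CDB Add1=73; stall  regs: r0:Mul2,r1:Mul1,r2:73,r3:2
  c10: CDB Add2=63; stall  regs: r0:Mul2,r1:Mul1,r2:73,r3:2
  c11: CDB Mul2=4; issue MUL r0<-Mul2  regs: r0:Mul2,r1:Mul1,r2:73,r3:2

STATUS = VALUE 73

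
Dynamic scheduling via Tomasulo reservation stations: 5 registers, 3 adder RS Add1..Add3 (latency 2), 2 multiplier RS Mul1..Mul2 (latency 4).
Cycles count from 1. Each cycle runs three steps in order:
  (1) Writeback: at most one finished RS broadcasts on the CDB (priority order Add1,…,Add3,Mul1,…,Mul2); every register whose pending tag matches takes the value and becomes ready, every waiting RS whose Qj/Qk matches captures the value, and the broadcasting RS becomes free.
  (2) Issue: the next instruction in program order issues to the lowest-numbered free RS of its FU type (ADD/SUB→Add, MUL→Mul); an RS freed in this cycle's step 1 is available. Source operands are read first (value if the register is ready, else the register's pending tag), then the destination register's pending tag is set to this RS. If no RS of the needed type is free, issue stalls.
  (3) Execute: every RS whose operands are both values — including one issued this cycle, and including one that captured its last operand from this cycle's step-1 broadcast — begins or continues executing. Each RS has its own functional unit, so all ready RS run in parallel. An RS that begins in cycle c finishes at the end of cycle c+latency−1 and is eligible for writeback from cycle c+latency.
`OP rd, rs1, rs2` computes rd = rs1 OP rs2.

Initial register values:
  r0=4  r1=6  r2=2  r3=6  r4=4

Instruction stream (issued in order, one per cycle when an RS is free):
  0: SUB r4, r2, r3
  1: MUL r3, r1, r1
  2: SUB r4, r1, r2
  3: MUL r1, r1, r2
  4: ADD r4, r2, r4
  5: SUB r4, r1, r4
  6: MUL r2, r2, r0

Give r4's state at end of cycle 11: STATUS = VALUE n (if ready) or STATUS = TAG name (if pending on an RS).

cycle 1: issue SUB r4<-Add1 // r0:4,r1:6,r2:2,r3:6,r4:Add1
cycle 2: issue MUL r3<-Mul1 // r0:4,r1:6,r2:2,r3:Mul1,r4:Add1
cycle 3: CDB Add1=-4; issue SUB r4<-Add1 // r0:4,r1:6,r2:2,r3:Mul1,r4:Add1
cycle 4: issue MUL r1<-Mul2 // r0:4,r1:Mul2,r2:2,r3:Mul1,r4:Add1
cycle 5: CDB Add1=4; issue ADD r4<-Add1 // r0:4,r1:Mul2,r2:2,r3:Mul1,r4:Add1
cycle 6: CDB Mul1=36; issue SUB r4<-Add2 // r0:4,r1:Mul2,r2:2,r3:36,r4:Add2
cycle 7: CDB Add1=6; issue MUL r2<-Mul1 // r0:4,r1:Mul2,r2:Mul1,r3:36,r4:Add2
cycle 8: CDB Mul2=12 // r0:4,r1:12,r2:Mul1,r3:36,r4:Add2
cycle 9: - // r0:4,r1:12,r2:Mul1,r3:36,r4:Add2
cycle 10: CDB Add2=6 // r0:4,r1:12,r2:Mul1,r3:36,r4:6
cycle 11: CDB Mul1=8 // r0:4,r1:12,r2:8,r3:36,r4:6

STATUS = VALUE 6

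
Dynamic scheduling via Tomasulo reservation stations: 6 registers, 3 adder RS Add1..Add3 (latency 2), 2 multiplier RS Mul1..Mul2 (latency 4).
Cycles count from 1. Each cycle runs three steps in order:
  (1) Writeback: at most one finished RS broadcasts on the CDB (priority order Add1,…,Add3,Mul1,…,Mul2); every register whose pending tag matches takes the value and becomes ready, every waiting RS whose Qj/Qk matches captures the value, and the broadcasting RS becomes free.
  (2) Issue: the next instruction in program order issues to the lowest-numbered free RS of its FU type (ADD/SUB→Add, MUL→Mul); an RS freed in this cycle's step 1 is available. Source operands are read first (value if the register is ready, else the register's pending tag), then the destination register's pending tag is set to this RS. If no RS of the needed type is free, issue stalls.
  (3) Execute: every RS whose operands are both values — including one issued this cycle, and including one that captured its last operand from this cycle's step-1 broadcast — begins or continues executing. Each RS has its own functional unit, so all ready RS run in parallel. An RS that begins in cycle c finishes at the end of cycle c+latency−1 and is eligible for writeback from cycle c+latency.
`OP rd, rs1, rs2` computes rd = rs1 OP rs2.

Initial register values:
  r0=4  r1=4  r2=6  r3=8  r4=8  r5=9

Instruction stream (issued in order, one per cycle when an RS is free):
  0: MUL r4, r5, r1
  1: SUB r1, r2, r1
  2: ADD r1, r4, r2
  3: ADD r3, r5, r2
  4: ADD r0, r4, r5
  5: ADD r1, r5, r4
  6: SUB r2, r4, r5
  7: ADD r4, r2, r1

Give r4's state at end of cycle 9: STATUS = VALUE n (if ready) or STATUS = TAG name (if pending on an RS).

STATUS = TAG Add1

  c1: issue MUL r4<-Mul1  regs: r0:4,r1:4,r2:6,r3:8,r4:Mul1,r5:9
  c2: issue SUB r1<-Add1  regs: r0:4,r1:Add1,r2:6,r3:8,r4:Mul1,r5:9
  c3: issue ADD r1<-Add2  regs: r0:4,r1:Add2,r2:6,r3:8,r4:Mul1,r5:9
  c4: CDB Add1=2; issue ADD r3<-Add1  regs: r0:4,r1:Add2,r2:6,r3:Add1,r4:Mul1,r5:9
  c5: CDB Mul1=36; issue ADD r0<-Add3  regs: r0:Add3,r1:Add2,r2:6,r3:Add1,r4:36,r5:9
  c6: CDB Add1=15; issue ADD r1<-Add1  regs: r0:Add3,r1:Add1,r2:6,r3:15,r4:36,r5:9
  c7: CDB Add2=42; issue SUB r2<-Add2  regs: r0:Add3,r1:Add1,r2:Add2,r3:15,r4:36,r5:9
  c8: CDB Add1=45; issue ADD r4<-Add1  regs: r0:Add3,r1:45,r2:Add2,r3:15,r4:Add1,r5:9
  c9: CDB Add2=27  regs: r0:Add3,r1:45,r2:27,r3:15,r4:Add1,r5:9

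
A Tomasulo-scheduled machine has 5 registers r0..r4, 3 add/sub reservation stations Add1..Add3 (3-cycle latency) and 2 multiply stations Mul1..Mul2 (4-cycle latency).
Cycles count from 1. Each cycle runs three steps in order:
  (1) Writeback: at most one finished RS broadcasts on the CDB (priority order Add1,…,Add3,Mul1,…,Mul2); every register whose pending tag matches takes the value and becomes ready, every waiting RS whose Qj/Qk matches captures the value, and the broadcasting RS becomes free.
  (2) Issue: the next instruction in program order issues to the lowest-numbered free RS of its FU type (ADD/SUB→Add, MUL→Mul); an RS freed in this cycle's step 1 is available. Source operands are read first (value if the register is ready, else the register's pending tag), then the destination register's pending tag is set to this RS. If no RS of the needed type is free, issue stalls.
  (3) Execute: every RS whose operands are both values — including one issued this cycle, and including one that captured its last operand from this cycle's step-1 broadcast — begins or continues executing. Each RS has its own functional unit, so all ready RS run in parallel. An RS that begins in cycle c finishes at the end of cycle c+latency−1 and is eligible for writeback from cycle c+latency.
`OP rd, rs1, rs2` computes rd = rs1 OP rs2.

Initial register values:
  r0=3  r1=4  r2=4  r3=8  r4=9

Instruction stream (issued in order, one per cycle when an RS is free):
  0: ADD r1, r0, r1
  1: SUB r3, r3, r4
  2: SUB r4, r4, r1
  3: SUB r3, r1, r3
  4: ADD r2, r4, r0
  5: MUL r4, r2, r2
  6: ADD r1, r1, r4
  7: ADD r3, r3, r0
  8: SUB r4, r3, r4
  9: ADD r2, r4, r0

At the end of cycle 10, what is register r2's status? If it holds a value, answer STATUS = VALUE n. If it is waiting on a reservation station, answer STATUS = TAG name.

cycle 1: issue ADD r1<-Add1 // r0:3,r1:Add1,r2:4,r3:8,r4:9
cycle 2: issue SUB r3<-Add2 // r0:3,r1:Add1,r2:4,r3:Add2,r4:9
cycle 3: issue SUB r4<-Add3 // r0:3,r1:Add1,r2:4,r3:Add2,r4:Add3
cycle 4: CDB Add1=7; issue SUB r3<-Add1 // r0:3,r1:7,r2:4,r3:Add1,r4:Add3
cycle 5: CDB Add2=-1; issue ADD r2<-Add2 // r0:3,r1:7,r2:Add2,r3:Add1,r4:Add3
cycle 6: issue MUL r4<-Mul1 // r0:3,r1:7,r2:Add2,r3:Add1,r4:Mul1
cycle 7: CDB Add3=2; issue ADD r1<-Add3 // r0:3,r1:Add3,r2:Add2,r3:Add1,r4:Mul1
cycle 8: CDB Add1=8; issue ADD r3<-Add1 // r0:3,r1:Add3,r2:Add2,r3:Add1,r4:Mul1
cycle 9: stall // r0:3,r1:Add3,r2:Add2,r3:Add1,r4:Mul1
cycle 10: CDB Add2=5; issue SUB r4<-Add2 // r0:3,r1:Add3,r2:5,r3:Add1,r4:Add2

STATUS = VALUE 5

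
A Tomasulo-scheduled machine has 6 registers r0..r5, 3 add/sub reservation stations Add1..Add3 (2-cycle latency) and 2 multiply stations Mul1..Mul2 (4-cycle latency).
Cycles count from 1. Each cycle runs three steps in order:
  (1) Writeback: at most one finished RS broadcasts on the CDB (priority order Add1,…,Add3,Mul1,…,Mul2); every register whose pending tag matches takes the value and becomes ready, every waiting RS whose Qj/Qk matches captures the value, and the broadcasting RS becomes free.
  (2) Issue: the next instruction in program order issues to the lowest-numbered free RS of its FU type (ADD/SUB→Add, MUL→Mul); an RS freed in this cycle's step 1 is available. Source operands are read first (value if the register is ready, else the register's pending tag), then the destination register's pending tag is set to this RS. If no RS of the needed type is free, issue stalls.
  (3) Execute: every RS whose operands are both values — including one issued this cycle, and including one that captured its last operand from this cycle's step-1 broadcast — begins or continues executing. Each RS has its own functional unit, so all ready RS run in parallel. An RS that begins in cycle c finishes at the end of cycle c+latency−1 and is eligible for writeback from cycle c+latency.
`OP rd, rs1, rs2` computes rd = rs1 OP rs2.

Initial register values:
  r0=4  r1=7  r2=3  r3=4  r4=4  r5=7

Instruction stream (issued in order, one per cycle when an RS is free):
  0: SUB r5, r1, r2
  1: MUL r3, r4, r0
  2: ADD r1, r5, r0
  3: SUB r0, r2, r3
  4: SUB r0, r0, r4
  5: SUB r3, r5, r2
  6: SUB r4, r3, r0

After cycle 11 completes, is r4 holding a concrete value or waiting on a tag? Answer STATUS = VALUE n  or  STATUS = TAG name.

c1: issue SUB r5<-Add1 | r0:4,r1:7,r2:3,r3:4,r4:4,r5:Add1
c2: issue MUL r3<-Mul1 | r0:4,r1:7,r2:3,r3:Mul1,r4:4,r5:Add1
c3: CDB Add1=4; issue ADD r1<-Add1 | r0:4,r1:Add1,r2:3,r3:Mul1,r4:4,r5:4
c4: issue SUB r0<-Add2 | r0:Add2,r1:Add1,r2:3,r3:Mul1,r4:4,r5:4
c5: CDB Add1=8; issue SUB r0<-Add1 | r0:Add1,r1:8,r2:3,r3:Mul1,r4:4,r5:4
c6: CDB Mul1=16; issue SUB r3<-Add3 | r0:Add1,r1:8,r2:3,r3:Add3,r4:4,r5:4
c7: stall | r0:Add1,r1:8,r2:3,r3:Add3,r4:4,r5:4
c8: CDB Add2=-13; issue SUB r4<-Add2 | r0:Add1,r1:8,r2:3,r3:Add3,r4:Add2,r5:4
c9: CDB Add3=1 | r0:Add1,r1:8,r2:3,r3:1,r4:Add2,r5:4
c10: CDB Add1=-17 | r0:-17,r1:8,r2:3,r3:1,r4:Add2,r5:4
c11: - | r0:-17,r1:8,r2:3,r3:1,r4:Add2,r5:4

STATUS = TAG Add2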